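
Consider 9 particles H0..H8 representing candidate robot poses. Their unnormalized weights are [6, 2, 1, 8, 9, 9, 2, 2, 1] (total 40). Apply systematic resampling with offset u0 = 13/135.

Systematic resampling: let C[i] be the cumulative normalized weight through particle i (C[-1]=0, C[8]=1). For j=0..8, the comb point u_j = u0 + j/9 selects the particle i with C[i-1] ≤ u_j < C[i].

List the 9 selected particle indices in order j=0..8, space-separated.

C = [3/20, 1/5, 9/40, 17/40, 13/20, 7/8, 37/40, 39/40, 1]
j=0: u_0=13/135 ∈ [0, 3/20) → index 0
j=1: u_1=28/135 ∈ [1/5, 9/40) → index 2
j=2: u_2=43/135 ∈ [9/40, 17/40) → index 3
j=3: u_3=58/135 ∈ [17/40, 13/20) → index 4
j=4: u_4=73/135 ∈ [17/40, 13/20) → index 4
j=5: u_5=88/135 ∈ [13/20, 7/8) → index 5
j=6: u_6=103/135 ∈ [13/20, 7/8) → index 5
j=7: u_7=118/135 ∈ [13/20, 7/8) → index 5
j=8: u_8=133/135 ∈ [39/40, 1) → index 8

0 2 3 4 4 5 5 5 8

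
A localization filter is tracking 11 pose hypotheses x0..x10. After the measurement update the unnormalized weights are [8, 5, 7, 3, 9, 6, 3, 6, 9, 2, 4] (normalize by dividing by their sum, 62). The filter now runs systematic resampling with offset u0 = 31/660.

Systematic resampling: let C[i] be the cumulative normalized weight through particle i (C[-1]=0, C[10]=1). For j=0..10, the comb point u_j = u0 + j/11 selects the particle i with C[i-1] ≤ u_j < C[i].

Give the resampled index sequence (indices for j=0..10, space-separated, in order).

0 1 2 2 4 4 5 7 8 8 10

C = [4/31, 13/62, 10/31, 23/62, 16/31, 19/31, 41/62, 47/62, 28/31, 29/31, 1]
j=0: u_0=31/660 ∈ [0, 4/31) → index 0
j=1: u_1=91/660 ∈ [4/31, 13/62) → index 1
j=2: u_2=151/660 ∈ [13/62, 10/31) → index 2
j=3: u_3=211/660 ∈ [13/62, 10/31) → index 2
j=4: u_4=271/660 ∈ [23/62, 16/31) → index 4
j=5: u_5=331/660 ∈ [23/62, 16/31) → index 4
j=6: u_6=391/660 ∈ [16/31, 19/31) → index 5
j=7: u_7=41/60 ∈ [41/62, 47/62) → index 7
j=8: u_8=511/660 ∈ [47/62, 28/31) → index 8
j=9: u_9=571/660 ∈ [47/62, 28/31) → index 8
j=10: u_10=631/660 ∈ [29/31, 1) → index 10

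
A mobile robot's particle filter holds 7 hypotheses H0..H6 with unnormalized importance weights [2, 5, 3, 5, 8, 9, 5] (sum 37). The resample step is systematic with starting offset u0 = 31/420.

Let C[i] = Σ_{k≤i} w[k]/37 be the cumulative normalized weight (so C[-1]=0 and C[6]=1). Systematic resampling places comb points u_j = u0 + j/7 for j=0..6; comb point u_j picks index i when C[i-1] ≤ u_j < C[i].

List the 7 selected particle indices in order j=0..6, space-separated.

C = [2/37, 7/37, 10/37, 15/37, 23/37, 32/37, 1]
j=0: u_0=31/420 ∈ [2/37, 7/37) → index 1
j=1: u_1=13/60 ∈ [7/37, 10/37) → index 2
j=2: u_2=151/420 ∈ [10/37, 15/37) → index 3
j=3: u_3=211/420 ∈ [15/37, 23/37) → index 4
j=4: u_4=271/420 ∈ [23/37, 32/37) → index 5
j=5: u_5=331/420 ∈ [23/37, 32/37) → index 5
j=6: u_6=391/420 ∈ [32/37, 1) → index 6

1 2 3 4 5 5 6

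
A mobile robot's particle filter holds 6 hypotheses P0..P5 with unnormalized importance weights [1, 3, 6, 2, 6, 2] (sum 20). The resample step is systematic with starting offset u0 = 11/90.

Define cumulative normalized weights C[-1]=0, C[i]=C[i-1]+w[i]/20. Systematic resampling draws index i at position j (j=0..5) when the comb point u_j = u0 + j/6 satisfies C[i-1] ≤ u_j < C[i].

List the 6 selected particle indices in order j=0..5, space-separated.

C = [1/20, 1/5, 1/2, 3/5, 9/10, 1]
j=0: u_0=11/90 ∈ [1/20, 1/5) → index 1
j=1: u_1=13/45 ∈ [1/5, 1/2) → index 2
j=2: u_2=41/90 ∈ [1/5, 1/2) → index 2
j=3: u_3=28/45 ∈ [3/5, 9/10) → index 4
j=4: u_4=71/90 ∈ [3/5, 9/10) → index 4
j=5: u_5=43/45 ∈ [9/10, 1) → index 5

1 2 2 4 4 5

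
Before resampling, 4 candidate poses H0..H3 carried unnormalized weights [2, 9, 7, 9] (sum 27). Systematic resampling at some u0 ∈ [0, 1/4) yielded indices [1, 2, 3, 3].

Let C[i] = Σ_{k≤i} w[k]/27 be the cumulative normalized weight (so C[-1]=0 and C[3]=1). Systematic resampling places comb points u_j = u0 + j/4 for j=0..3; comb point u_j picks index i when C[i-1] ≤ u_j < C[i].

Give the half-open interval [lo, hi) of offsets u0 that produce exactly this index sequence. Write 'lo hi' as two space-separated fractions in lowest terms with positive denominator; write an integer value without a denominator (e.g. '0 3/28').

1/6 1/4

C = [2/27, 11/27, 2/3, 1]
j=0 picked index 1: u0 ∈ [2/27, 11/27)
j=1 picked index 2: u0 ∈ [17/108, 5/12)
j=2 picked index 3: u0 ∈ [1/6, 1/2)
j=3 picked index 3: u0 ∈ [-1/12, 1/4)
intersection: [1/6, 1/4)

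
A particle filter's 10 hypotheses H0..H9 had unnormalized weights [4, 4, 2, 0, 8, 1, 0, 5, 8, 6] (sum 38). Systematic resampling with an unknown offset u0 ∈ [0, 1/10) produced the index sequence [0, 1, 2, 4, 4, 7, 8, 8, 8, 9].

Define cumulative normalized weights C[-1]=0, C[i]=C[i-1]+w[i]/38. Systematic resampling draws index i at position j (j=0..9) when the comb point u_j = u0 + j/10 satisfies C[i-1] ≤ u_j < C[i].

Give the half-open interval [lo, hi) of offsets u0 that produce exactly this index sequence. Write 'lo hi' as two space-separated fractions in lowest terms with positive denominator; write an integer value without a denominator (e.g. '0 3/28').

C = [2/19, 4/19, 5/19, 5/19, 9/19, 1/2, 1/2, 12/19, 16/19, 1]
j=0 picked index 0: u0 ∈ [0, 2/19)
j=1 picked index 1: u0 ∈ [1/190, 21/190)
j=2 picked index 2: u0 ∈ [1/95, 6/95)
j=3 picked index 4: u0 ∈ [-7/190, 33/190)
j=4 picked index 4: u0 ∈ [-13/95, 7/95)
j=5 picked index 7: u0 ∈ [0, 5/38)
j=6 picked index 8: u0 ∈ [3/95, 23/95)
j=7 picked index 8: u0 ∈ [-13/190, 27/190)
j=8 picked index 8: u0 ∈ [-16/95, 4/95)
j=9 picked index 9: u0 ∈ [-11/190, 1/10)
intersection: [3/95, 4/95)

3/95 4/95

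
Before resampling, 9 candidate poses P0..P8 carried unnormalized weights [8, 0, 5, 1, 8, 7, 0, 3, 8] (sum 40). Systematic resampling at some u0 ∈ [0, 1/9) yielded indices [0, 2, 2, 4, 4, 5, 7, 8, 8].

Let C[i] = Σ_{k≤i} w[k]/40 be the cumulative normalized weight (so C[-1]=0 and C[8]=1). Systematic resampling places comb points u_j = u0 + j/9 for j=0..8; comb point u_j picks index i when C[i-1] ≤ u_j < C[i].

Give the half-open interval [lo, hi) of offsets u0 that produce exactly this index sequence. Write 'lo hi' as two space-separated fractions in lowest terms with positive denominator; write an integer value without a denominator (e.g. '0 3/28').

C = [1/5, 1/5, 13/40, 7/20, 11/20, 29/40, 29/40, 4/5, 1]
j=0 picked index 0: u0 ∈ [0, 1/5)
j=1 picked index 2: u0 ∈ [4/45, 77/360)
j=2 picked index 2: u0 ∈ [-1/45, 37/360)
j=3 picked index 4: u0 ∈ [1/60, 13/60)
j=4 picked index 4: u0 ∈ [-17/180, 19/180)
j=5 picked index 5: u0 ∈ [-1/180, 61/360)
j=6 picked index 7: u0 ∈ [7/120, 2/15)
j=7 picked index 8: u0 ∈ [1/45, 2/9)
j=8 picked index 8: u0 ∈ [-4/45, 1/9)
intersection: [4/45, 37/360)

4/45 37/360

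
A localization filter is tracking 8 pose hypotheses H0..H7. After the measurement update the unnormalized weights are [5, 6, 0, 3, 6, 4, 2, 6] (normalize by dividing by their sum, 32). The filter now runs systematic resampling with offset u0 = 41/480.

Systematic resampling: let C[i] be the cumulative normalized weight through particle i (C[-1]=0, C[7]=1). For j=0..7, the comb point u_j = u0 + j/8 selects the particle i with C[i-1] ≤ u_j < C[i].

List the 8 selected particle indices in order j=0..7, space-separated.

C = [5/32, 11/32, 11/32, 7/16, 5/8, 3/4, 13/16, 1]
j=0: u_0=41/480 ∈ [0, 5/32) → index 0
j=1: u_1=101/480 ∈ [5/32, 11/32) → index 1
j=2: u_2=161/480 ∈ [5/32, 11/32) → index 1
j=3: u_3=221/480 ∈ [7/16, 5/8) → index 4
j=4: u_4=281/480 ∈ [7/16, 5/8) → index 4
j=5: u_5=341/480 ∈ [5/8, 3/4) → index 5
j=6: u_6=401/480 ∈ [13/16, 1) → index 7
j=7: u_7=461/480 ∈ [13/16, 1) → index 7

0 1 1 4 4 5 7 7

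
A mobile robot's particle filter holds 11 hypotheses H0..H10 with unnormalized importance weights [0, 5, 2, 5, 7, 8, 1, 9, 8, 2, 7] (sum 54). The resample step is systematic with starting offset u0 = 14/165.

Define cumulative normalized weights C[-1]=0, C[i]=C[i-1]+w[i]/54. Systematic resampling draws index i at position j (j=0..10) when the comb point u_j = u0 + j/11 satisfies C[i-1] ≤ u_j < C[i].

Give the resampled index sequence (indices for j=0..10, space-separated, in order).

1 3 4 5 5 7 7 8 8 10 10

C = [0, 5/54, 7/54, 2/9, 19/54, 1/2, 14/27, 37/54, 5/6, 47/54, 1]
j=0: u_0=14/165 ∈ [0, 5/54) → index 1
j=1: u_1=29/165 ∈ [7/54, 2/9) → index 3
j=2: u_2=4/15 ∈ [2/9, 19/54) → index 4
j=3: u_3=59/165 ∈ [19/54, 1/2) → index 5
j=4: u_4=74/165 ∈ [19/54, 1/2) → index 5
j=5: u_5=89/165 ∈ [14/27, 37/54) → index 7
j=6: u_6=104/165 ∈ [14/27, 37/54) → index 7
j=7: u_7=119/165 ∈ [37/54, 5/6) → index 8
j=8: u_8=134/165 ∈ [37/54, 5/6) → index 8
j=9: u_9=149/165 ∈ [47/54, 1) → index 10
j=10: u_10=164/165 ∈ [47/54, 1) → index 10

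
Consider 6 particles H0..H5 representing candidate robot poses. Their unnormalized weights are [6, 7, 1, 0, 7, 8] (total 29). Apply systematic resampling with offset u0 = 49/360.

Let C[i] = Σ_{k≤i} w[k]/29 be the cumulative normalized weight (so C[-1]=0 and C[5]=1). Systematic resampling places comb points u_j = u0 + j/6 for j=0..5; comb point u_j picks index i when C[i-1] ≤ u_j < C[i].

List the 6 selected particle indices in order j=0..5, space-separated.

0 1 2 4 5 5

C = [6/29, 13/29, 14/29, 14/29, 21/29, 1]
j=0: u_0=49/360 ∈ [0, 6/29) → index 0
j=1: u_1=109/360 ∈ [6/29, 13/29) → index 1
j=2: u_2=169/360 ∈ [13/29, 14/29) → index 2
j=3: u_3=229/360 ∈ [14/29, 21/29) → index 4
j=4: u_4=289/360 ∈ [21/29, 1) → index 5
j=5: u_5=349/360 ∈ [21/29, 1) → index 5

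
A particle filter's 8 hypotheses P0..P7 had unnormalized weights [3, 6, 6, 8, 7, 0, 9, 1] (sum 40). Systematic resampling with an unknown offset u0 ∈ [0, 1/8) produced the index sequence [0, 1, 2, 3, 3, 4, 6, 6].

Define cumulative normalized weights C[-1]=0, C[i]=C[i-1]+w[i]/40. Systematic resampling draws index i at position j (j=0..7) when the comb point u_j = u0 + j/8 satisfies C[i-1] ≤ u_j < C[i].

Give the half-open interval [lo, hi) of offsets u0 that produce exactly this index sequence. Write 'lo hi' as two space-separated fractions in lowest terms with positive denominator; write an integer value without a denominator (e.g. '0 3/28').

C = [3/40, 9/40, 3/8, 23/40, 3/4, 3/4, 39/40, 1]
j=0 picked index 0: u0 ∈ [0, 3/40)
j=1 picked index 1: u0 ∈ [-1/20, 1/10)
j=2 picked index 2: u0 ∈ [-1/40, 1/8)
j=3 picked index 3: u0 ∈ [0, 1/5)
j=4 picked index 3: u0 ∈ [-1/8, 3/40)
j=5 picked index 4: u0 ∈ [-1/20, 1/8)
j=6 picked index 6: u0 ∈ [0, 9/40)
j=7 picked index 6: u0 ∈ [-1/8, 1/10)
intersection: [0, 3/40)

0 3/40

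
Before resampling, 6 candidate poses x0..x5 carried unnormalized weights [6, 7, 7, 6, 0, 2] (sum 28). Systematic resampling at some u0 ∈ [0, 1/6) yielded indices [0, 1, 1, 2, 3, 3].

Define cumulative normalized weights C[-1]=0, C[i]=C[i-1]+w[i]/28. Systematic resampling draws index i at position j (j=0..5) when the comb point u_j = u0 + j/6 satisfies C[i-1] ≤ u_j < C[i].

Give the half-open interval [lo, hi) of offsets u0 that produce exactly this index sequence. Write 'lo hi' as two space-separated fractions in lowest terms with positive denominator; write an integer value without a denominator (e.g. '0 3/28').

1/21 2/21

C = [3/14, 13/28, 5/7, 13/14, 13/14, 1]
j=0 picked index 0: u0 ∈ [0, 3/14)
j=1 picked index 1: u0 ∈ [1/21, 25/84)
j=2 picked index 1: u0 ∈ [-5/42, 11/84)
j=3 picked index 2: u0 ∈ [-1/28, 3/14)
j=4 picked index 3: u0 ∈ [1/21, 11/42)
j=5 picked index 3: u0 ∈ [-5/42, 2/21)
intersection: [1/21, 2/21)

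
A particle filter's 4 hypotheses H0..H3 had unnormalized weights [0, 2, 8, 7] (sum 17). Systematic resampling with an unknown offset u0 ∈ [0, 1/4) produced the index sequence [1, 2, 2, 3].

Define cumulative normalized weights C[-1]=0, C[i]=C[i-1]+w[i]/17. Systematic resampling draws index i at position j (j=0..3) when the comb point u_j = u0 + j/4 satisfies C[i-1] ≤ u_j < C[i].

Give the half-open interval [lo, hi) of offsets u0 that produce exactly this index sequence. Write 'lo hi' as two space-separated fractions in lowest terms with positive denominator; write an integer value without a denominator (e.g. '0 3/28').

C = [0, 2/17, 10/17, 1]
j=0 picked index 1: u0 ∈ [0, 2/17)
j=1 picked index 2: u0 ∈ [-9/68, 23/68)
j=2 picked index 2: u0 ∈ [-13/34, 3/34)
j=3 picked index 3: u0 ∈ [-11/68, 1/4)
intersection: [0, 3/34)

0 3/34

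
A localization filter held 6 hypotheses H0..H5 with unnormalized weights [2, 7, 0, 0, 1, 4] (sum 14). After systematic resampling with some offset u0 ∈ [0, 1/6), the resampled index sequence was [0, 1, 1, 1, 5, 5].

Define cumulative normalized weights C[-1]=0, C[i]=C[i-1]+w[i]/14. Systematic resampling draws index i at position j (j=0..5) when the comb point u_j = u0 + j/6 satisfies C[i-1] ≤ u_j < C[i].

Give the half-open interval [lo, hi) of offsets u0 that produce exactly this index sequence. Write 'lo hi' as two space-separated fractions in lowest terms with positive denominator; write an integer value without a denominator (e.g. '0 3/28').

C = [1/7, 9/14, 9/14, 9/14, 5/7, 1]
j=0 picked index 0: u0 ∈ [0, 1/7)
j=1 picked index 1: u0 ∈ [-1/42, 10/21)
j=2 picked index 1: u0 ∈ [-4/21, 13/42)
j=3 picked index 1: u0 ∈ [-5/14, 1/7)
j=4 picked index 5: u0 ∈ [1/21, 1/3)
j=5 picked index 5: u0 ∈ [-5/42, 1/6)
intersection: [1/21, 1/7)

1/21 1/7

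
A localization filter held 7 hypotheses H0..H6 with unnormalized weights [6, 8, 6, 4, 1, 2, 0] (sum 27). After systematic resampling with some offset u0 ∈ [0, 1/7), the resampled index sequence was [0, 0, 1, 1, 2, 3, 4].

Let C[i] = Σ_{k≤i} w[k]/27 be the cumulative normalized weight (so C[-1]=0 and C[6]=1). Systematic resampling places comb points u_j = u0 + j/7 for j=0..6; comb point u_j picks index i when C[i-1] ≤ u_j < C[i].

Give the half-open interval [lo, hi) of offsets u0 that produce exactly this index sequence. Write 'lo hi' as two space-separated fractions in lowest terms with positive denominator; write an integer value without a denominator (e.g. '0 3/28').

C = [2/9, 14/27, 20/27, 8/9, 25/27, 1, 1]
j=0 picked index 0: u0 ∈ [0, 2/9)
j=1 picked index 0: u0 ∈ [-1/7, 5/63)
j=2 picked index 1: u0 ∈ [-4/63, 44/189)
j=3 picked index 1: u0 ∈ [-13/63, 17/189)
j=4 picked index 2: u0 ∈ [-10/189, 32/189)
j=5 picked index 3: u0 ∈ [5/189, 11/63)
j=6 picked index 4: u0 ∈ [2/63, 13/189)
intersection: [2/63, 13/189)

2/63 13/189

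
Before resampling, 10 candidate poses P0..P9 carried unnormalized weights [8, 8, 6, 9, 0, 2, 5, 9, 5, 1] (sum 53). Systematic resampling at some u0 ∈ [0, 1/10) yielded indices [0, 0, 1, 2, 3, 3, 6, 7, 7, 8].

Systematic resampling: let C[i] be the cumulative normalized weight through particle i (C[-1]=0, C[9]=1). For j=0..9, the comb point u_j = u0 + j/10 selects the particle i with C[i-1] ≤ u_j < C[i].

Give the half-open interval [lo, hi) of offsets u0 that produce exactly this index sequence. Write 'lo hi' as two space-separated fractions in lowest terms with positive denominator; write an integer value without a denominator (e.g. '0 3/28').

6/265 27/530

C = [8/53, 16/53, 22/53, 31/53, 31/53, 33/53, 38/53, 47/53, 52/53, 1]
j=0 picked index 0: u0 ∈ [0, 8/53)
j=1 picked index 0: u0 ∈ [-1/10, 27/530)
j=2 picked index 1: u0 ∈ [-13/265, 27/265)
j=3 picked index 2: u0 ∈ [1/530, 61/530)
j=4 picked index 3: u0 ∈ [4/265, 49/265)
j=5 picked index 3: u0 ∈ [-9/106, 9/106)
j=6 picked index 6: u0 ∈ [6/265, 31/265)
j=7 picked index 7: u0 ∈ [9/530, 99/530)
j=8 picked index 7: u0 ∈ [-22/265, 23/265)
j=9 picked index 8: u0 ∈ [-7/530, 43/530)
intersection: [6/265, 27/530)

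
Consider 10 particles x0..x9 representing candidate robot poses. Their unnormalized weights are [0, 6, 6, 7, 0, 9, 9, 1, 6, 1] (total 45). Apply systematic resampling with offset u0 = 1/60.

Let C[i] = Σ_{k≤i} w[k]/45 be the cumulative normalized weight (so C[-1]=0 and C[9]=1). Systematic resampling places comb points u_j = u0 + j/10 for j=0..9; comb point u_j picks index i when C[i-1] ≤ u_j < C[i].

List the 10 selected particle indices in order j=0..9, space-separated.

C = [0, 2/15, 4/15, 19/45, 19/45, 28/45, 37/45, 38/45, 44/45, 1]
j=0: u_0=1/60 ∈ [0, 2/15) → index 1
j=1: u_1=7/60 ∈ [0, 2/15) → index 1
j=2: u_2=13/60 ∈ [2/15, 4/15) → index 2
j=3: u_3=19/60 ∈ [4/15, 19/45) → index 3
j=4: u_4=5/12 ∈ [4/15, 19/45) → index 3
j=5: u_5=31/60 ∈ [19/45, 28/45) → index 5
j=6: u_6=37/60 ∈ [19/45, 28/45) → index 5
j=7: u_7=43/60 ∈ [28/45, 37/45) → index 6
j=8: u_8=49/60 ∈ [28/45, 37/45) → index 6
j=9: u_9=11/12 ∈ [38/45, 44/45) → index 8

1 1 2 3 3 5 5 6 6 8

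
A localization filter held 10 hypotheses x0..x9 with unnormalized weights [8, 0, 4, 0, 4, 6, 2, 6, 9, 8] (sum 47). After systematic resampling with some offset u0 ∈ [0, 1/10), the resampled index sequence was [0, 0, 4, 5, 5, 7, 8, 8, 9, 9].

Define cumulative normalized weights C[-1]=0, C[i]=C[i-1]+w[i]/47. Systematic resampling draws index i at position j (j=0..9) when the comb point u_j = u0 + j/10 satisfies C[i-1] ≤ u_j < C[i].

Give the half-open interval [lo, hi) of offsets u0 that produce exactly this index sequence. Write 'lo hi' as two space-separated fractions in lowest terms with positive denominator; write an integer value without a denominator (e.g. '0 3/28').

13/235 16/235

C = [8/47, 8/47, 12/47, 12/47, 16/47, 22/47, 24/47, 30/47, 39/47, 1]
j=0 picked index 0: u0 ∈ [0, 8/47)
j=1 picked index 0: u0 ∈ [-1/10, 33/470)
j=2 picked index 4: u0 ∈ [13/235, 33/235)
j=3 picked index 5: u0 ∈ [19/470, 79/470)
j=4 picked index 5: u0 ∈ [-14/235, 16/235)
j=5 picked index 7: u0 ∈ [1/94, 13/94)
j=6 picked index 8: u0 ∈ [9/235, 54/235)
j=7 picked index 8: u0 ∈ [-29/470, 61/470)
j=8 picked index 9: u0 ∈ [7/235, 1/5)
j=9 picked index 9: u0 ∈ [-33/470, 1/10)
intersection: [13/235, 16/235)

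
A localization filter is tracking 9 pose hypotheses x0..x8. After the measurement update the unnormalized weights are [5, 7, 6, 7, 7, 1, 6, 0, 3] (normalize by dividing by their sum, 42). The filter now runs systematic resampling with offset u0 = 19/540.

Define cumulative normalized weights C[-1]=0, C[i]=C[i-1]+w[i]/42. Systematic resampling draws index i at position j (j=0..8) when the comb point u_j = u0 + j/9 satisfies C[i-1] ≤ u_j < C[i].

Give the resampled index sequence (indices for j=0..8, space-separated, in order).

0 1 1 2 3 3 4 6 6

C = [5/42, 2/7, 3/7, 25/42, 16/21, 11/14, 13/14, 13/14, 1]
j=0: u_0=19/540 ∈ [0, 5/42) → index 0
j=1: u_1=79/540 ∈ [5/42, 2/7) → index 1
j=2: u_2=139/540 ∈ [5/42, 2/7) → index 1
j=3: u_3=199/540 ∈ [2/7, 3/7) → index 2
j=4: u_4=259/540 ∈ [3/7, 25/42) → index 3
j=5: u_5=319/540 ∈ [3/7, 25/42) → index 3
j=6: u_6=379/540 ∈ [25/42, 16/21) → index 4
j=7: u_7=439/540 ∈ [11/14, 13/14) → index 6
j=8: u_8=499/540 ∈ [11/14, 13/14) → index 6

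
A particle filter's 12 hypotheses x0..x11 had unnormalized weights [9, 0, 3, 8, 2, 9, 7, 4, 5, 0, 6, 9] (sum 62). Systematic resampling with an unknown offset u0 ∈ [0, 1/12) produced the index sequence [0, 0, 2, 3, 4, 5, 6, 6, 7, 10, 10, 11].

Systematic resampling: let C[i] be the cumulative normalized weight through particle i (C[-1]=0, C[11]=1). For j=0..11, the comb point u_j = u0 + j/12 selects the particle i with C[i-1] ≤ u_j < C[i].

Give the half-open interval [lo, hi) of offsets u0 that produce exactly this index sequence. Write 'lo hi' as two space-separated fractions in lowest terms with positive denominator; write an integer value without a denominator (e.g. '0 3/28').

C = [9/62, 9/62, 6/31, 10/31, 11/31, 1/2, 19/31, 21/31, 47/62, 47/62, 53/62, 1]
j=0 picked index 0: u0 ∈ [0, 9/62)
j=1 picked index 0: u0 ∈ [-1/12, 23/372)
j=2 picked index 2: u0 ∈ [-2/93, 5/186)
j=3 picked index 3: u0 ∈ [-7/124, 9/124)
j=4 picked index 4: u0 ∈ [-1/93, 2/93)
j=5 picked index 5: u0 ∈ [-23/372, 1/12)
j=6 picked index 6: u0 ∈ [0, 7/62)
j=7 picked index 6: u0 ∈ [-1/12, 11/372)
j=8 picked index 7: u0 ∈ [-5/93, 1/93)
j=9 picked index 10: u0 ∈ [1/124, 13/124)
j=10 picked index 10: u0 ∈ [-7/93, 2/93)
j=11 picked index 11: u0 ∈ [-23/372, 1/12)
intersection: [1/124, 1/93)

1/124 1/93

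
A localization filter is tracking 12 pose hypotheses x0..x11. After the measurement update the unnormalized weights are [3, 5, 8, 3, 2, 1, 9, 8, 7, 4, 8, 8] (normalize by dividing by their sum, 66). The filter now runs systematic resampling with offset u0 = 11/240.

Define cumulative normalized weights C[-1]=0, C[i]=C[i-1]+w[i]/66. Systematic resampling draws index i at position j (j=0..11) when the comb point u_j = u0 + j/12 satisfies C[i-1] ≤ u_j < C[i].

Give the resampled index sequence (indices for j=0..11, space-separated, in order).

1 2 2 4 6 6 7 8 9 10 11 11

C = [1/22, 4/33, 8/33, 19/66, 7/22, 1/3, 31/66, 13/22, 23/33, 25/33, 29/33, 1]
j=0: u_0=11/240 ∈ [1/22, 4/33) → index 1
j=1: u_1=31/240 ∈ [4/33, 8/33) → index 2
j=2: u_2=17/80 ∈ [4/33, 8/33) → index 2
j=3: u_3=71/240 ∈ [19/66, 7/22) → index 4
j=4: u_4=91/240 ∈ [1/3, 31/66) → index 6
j=5: u_5=37/80 ∈ [1/3, 31/66) → index 6
j=6: u_6=131/240 ∈ [31/66, 13/22) → index 7
j=7: u_7=151/240 ∈ [13/22, 23/33) → index 8
j=8: u_8=57/80 ∈ [23/33, 25/33) → index 9
j=9: u_9=191/240 ∈ [25/33, 29/33) → index 10
j=10: u_10=211/240 ∈ [29/33, 1) → index 11
j=11: u_11=77/80 ∈ [29/33, 1) → index 11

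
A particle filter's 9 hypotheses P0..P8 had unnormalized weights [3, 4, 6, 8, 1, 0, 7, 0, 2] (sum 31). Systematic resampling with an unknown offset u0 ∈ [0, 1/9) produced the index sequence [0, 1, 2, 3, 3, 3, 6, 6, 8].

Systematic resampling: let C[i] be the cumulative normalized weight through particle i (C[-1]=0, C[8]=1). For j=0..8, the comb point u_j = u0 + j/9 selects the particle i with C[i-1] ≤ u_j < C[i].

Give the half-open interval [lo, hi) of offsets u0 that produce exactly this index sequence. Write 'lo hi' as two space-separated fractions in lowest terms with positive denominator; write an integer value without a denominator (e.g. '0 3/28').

C = [3/31, 7/31, 13/31, 21/31, 22/31, 22/31, 29/31, 29/31, 1]
j=0 picked index 0: u0 ∈ [0, 3/31)
j=1 picked index 1: u0 ∈ [-4/279, 32/279)
j=2 picked index 2: u0 ∈ [1/279, 55/279)
j=3 picked index 3: u0 ∈ [8/93, 32/93)
j=4 picked index 3: u0 ∈ [-7/279, 65/279)
j=5 picked index 3: u0 ∈ [-38/279, 34/279)
j=6 picked index 6: u0 ∈ [4/93, 25/93)
j=7 picked index 6: u0 ∈ [-19/279, 44/279)
j=8 picked index 8: u0 ∈ [13/279, 1/9)
intersection: [8/93, 3/31)

8/93 3/31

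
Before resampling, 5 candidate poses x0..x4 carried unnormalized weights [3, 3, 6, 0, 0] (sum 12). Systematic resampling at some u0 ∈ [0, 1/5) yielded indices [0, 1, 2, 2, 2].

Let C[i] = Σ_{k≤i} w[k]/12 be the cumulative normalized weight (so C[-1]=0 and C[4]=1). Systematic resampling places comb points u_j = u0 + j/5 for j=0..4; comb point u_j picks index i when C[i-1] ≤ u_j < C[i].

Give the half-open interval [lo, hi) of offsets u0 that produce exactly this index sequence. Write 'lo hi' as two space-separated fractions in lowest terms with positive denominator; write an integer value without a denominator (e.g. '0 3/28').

C = [1/4, 1/2, 1, 1, 1]
j=0 picked index 0: u0 ∈ [0, 1/4)
j=1 picked index 1: u0 ∈ [1/20, 3/10)
j=2 picked index 2: u0 ∈ [1/10, 3/5)
j=3 picked index 2: u0 ∈ [-1/10, 2/5)
j=4 picked index 2: u0 ∈ [-3/10, 1/5)
intersection: [1/10, 1/5)

1/10 1/5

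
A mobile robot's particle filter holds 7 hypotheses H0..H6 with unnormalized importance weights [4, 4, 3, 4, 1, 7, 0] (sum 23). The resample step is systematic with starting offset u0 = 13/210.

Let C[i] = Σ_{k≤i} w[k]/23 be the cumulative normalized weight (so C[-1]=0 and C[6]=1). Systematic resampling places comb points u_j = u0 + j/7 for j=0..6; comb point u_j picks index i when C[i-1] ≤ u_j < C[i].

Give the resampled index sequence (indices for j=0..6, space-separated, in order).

C = [4/23, 8/23, 11/23, 15/23, 16/23, 1, 1]
j=0: u_0=13/210 ∈ [0, 4/23) → index 0
j=1: u_1=43/210 ∈ [4/23, 8/23) → index 1
j=2: u_2=73/210 ∈ [4/23, 8/23) → index 1
j=3: u_3=103/210 ∈ [11/23, 15/23) → index 3
j=4: u_4=19/30 ∈ [11/23, 15/23) → index 3
j=5: u_5=163/210 ∈ [16/23, 1) → index 5
j=6: u_6=193/210 ∈ [16/23, 1) → index 5

0 1 1 3 3 5 5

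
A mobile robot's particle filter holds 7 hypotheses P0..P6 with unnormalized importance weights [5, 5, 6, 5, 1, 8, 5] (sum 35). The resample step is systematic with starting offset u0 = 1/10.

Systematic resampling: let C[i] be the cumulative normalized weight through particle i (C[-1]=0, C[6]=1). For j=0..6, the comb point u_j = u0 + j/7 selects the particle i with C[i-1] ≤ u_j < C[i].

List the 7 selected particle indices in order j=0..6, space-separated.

0 1 2 3 5 5 6

C = [1/7, 2/7, 16/35, 3/5, 22/35, 6/7, 1]
j=0: u_0=1/10 ∈ [0, 1/7) → index 0
j=1: u_1=17/70 ∈ [1/7, 2/7) → index 1
j=2: u_2=27/70 ∈ [2/7, 16/35) → index 2
j=3: u_3=37/70 ∈ [16/35, 3/5) → index 3
j=4: u_4=47/70 ∈ [22/35, 6/7) → index 5
j=5: u_5=57/70 ∈ [22/35, 6/7) → index 5
j=6: u_6=67/70 ∈ [6/7, 1) → index 6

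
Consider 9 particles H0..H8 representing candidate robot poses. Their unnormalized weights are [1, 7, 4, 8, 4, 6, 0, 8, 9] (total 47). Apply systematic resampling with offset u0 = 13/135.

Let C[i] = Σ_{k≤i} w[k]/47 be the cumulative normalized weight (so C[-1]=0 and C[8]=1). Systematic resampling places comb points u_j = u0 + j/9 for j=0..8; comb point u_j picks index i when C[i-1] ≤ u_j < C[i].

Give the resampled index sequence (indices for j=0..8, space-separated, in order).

C = [1/47, 8/47, 12/47, 20/47, 24/47, 30/47, 30/47, 38/47, 1]
j=0: u_0=13/135 ∈ [1/47, 8/47) → index 1
j=1: u_1=28/135 ∈ [8/47, 12/47) → index 2
j=2: u_2=43/135 ∈ [12/47, 20/47) → index 3
j=3: u_3=58/135 ∈ [20/47, 24/47) → index 4
j=4: u_4=73/135 ∈ [24/47, 30/47) → index 5
j=5: u_5=88/135 ∈ [30/47, 38/47) → index 7
j=6: u_6=103/135 ∈ [30/47, 38/47) → index 7
j=7: u_7=118/135 ∈ [38/47, 1) → index 8
j=8: u_8=133/135 ∈ [38/47, 1) → index 8

1 2 3 4 5 7 7 8 8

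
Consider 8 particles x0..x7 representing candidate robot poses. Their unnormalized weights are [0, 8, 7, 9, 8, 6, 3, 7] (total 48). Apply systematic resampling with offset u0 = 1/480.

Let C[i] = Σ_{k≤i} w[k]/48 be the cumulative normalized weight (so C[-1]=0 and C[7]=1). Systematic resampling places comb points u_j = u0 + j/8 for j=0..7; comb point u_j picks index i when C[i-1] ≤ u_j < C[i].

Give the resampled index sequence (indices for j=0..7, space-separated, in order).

C = [0, 1/6, 5/16, 1/2, 2/3, 19/24, 41/48, 1]
j=0: u_0=1/480 ∈ [0, 1/6) → index 1
j=1: u_1=61/480 ∈ [0, 1/6) → index 1
j=2: u_2=121/480 ∈ [1/6, 5/16) → index 2
j=3: u_3=181/480 ∈ [5/16, 1/2) → index 3
j=4: u_4=241/480 ∈ [1/2, 2/3) → index 4
j=5: u_5=301/480 ∈ [1/2, 2/3) → index 4
j=6: u_6=361/480 ∈ [2/3, 19/24) → index 5
j=7: u_7=421/480 ∈ [41/48, 1) → index 7

1 1 2 3 4 4 5 7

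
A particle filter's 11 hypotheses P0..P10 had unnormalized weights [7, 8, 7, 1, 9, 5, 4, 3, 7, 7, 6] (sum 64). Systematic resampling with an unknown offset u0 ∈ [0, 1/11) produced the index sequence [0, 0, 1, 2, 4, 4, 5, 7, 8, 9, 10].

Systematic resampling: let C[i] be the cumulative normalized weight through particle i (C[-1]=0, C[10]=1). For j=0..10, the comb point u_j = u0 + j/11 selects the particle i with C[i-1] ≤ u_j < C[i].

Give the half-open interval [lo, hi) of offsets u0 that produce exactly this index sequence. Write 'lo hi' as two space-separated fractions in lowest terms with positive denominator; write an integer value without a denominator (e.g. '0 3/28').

3/704 13/704

C = [7/64, 15/64, 11/32, 23/64, 1/2, 37/64, 41/64, 11/16, 51/64, 29/32, 1]
j=0 picked index 0: u0 ∈ [0, 7/64)
j=1 picked index 0: u0 ∈ [-1/11, 13/704)
j=2 picked index 1: u0 ∈ [-51/704, 37/704)
j=3 picked index 2: u0 ∈ [-27/704, 25/352)
j=4 picked index 4: u0 ∈ [-3/704, 3/22)
j=5 picked index 4: u0 ∈ [-67/704, 1/22)
j=6 picked index 5: u0 ∈ [-1/22, 23/704)
j=7 picked index 7: u0 ∈ [3/704, 9/176)
j=8 picked index 8: u0 ∈ [-7/176, 49/704)
j=9 picked index 9: u0 ∈ [-15/704, 31/352)
j=10 picked index 10: u0 ∈ [-1/352, 1/11)
intersection: [3/704, 13/704)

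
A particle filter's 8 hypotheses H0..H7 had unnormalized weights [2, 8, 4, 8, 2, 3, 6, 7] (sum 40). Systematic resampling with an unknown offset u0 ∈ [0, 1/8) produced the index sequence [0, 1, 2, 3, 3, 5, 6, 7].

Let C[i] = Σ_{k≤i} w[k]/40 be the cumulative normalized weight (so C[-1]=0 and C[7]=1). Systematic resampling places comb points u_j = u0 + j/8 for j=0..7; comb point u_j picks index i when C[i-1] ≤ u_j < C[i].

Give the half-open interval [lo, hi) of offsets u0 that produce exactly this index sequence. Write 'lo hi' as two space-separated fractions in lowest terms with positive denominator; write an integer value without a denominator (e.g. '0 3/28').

C = [1/20, 1/4, 7/20, 11/20, 3/5, 27/40, 33/40, 1]
j=0 picked index 0: u0 ∈ [0, 1/20)
j=1 picked index 1: u0 ∈ [-3/40, 1/8)
j=2 picked index 2: u0 ∈ [0, 1/10)
j=3 picked index 3: u0 ∈ [-1/40, 7/40)
j=4 picked index 3: u0 ∈ [-3/20, 1/20)
j=5 picked index 5: u0 ∈ [-1/40, 1/20)
j=6 picked index 6: u0 ∈ [-3/40, 3/40)
j=7 picked index 7: u0 ∈ [-1/20, 1/8)
intersection: [0, 1/20)

0 1/20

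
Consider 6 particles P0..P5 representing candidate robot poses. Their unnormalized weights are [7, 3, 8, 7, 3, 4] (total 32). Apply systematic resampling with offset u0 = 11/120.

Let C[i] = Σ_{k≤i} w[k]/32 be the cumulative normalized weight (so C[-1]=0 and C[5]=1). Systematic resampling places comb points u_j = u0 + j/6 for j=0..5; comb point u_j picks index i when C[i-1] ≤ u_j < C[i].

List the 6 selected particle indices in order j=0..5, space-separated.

0 1 2 3 3 5

C = [7/32, 5/16, 9/16, 25/32, 7/8, 1]
j=0: u_0=11/120 ∈ [0, 7/32) → index 0
j=1: u_1=31/120 ∈ [7/32, 5/16) → index 1
j=2: u_2=17/40 ∈ [5/16, 9/16) → index 2
j=3: u_3=71/120 ∈ [9/16, 25/32) → index 3
j=4: u_4=91/120 ∈ [9/16, 25/32) → index 3
j=5: u_5=37/40 ∈ [7/8, 1) → index 5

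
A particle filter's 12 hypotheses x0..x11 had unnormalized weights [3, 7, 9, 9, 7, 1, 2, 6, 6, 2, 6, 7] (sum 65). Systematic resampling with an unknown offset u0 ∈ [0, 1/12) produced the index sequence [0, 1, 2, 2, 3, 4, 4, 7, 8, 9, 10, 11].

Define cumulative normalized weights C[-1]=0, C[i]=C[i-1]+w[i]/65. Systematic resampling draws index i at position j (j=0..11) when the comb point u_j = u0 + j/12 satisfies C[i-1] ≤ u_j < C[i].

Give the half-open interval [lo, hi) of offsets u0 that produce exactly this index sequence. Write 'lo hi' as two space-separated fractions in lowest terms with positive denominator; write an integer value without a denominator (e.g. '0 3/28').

C = [3/65, 2/13, 19/65, 28/65, 7/13, 36/65, 38/65, 44/65, 10/13, 4/5, 58/65, 1]
j=0 picked index 0: u0 ∈ [0, 3/65)
j=1 picked index 1: u0 ∈ [-29/780, 11/156)
j=2 picked index 2: u0 ∈ [-1/78, 49/390)
j=3 picked index 2: u0 ∈ [-5/52, 11/260)
j=4 picked index 3: u0 ∈ [-8/195, 19/195)
j=5 picked index 4: u0 ∈ [11/780, 19/156)
j=6 picked index 4: u0 ∈ [-9/130, 1/26)
j=7 picked index 7: u0 ∈ [1/780, 73/780)
j=8 picked index 8: u0 ∈ [2/195, 4/39)
j=9 picked index 9: u0 ∈ [1/52, 1/20)
j=10 picked index 10: u0 ∈ [-1/30, 23/390)
j=11 picked index 11: u0 ∈ [-19/780, 1/12)
intersection: [1/52, 1/26)

1/52 1/26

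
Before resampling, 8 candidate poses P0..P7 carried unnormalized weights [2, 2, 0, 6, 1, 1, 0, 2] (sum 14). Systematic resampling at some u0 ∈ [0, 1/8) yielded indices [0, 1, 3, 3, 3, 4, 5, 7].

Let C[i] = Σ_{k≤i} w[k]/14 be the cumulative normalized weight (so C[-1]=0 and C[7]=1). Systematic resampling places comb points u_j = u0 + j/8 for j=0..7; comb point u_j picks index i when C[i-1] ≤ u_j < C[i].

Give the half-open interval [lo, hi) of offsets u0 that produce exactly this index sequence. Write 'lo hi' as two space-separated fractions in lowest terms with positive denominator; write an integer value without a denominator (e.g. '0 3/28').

C = [1/7, 2/7, 2/7, 5/7, 11/14, 6/7, 6/7, 1]
j=0 picked index 0: u0 ∈ [0, 1/7)
j=1 picked index 1: u0 ∈ [1/56, 9/56)
j=2 picked index 3: u0 ∈ [1/28, 13/28)
j=3 picked index 3: u0 ∈ [-5/56, 19/56)
j=4 picked index 3: u0 ∈ [-3/14, 3/14)
j=5 picked index 4: u0 ∈ [5/56, 9/56)
j=6 picked index 5: u0 ∈ [1/28, 3/28)
j=7 picked index 7: u0 ∈ [-1/56, 1/8)
intersection: [5/56, 3/28)

5/56 3/28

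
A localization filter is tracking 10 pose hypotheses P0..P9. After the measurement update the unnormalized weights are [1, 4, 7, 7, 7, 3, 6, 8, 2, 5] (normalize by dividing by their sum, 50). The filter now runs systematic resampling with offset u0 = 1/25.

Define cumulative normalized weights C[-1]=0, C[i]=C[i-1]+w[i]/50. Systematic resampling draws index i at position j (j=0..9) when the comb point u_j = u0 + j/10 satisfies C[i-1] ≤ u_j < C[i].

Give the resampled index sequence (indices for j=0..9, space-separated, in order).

C = [1/50, 1/10, 6/25, 19/50, 13/25, 29/50, 7/10, 43/50, 9/10, 1]
j=0: u_0=1/25 ∈ [1/50, 1/10) → index 1
j=1: u_1=7/50 ∈ [1/10, 6/25) → index 2
j=2: u_2=6/25 ∈ [6/25, 19/50) → index 3
j=3: u_3=17/50 ∈ [6/25, 19/50) → index 3
j=4: u_4=11/25 ∈ [19/50, 13/25) → index 4
j=5: u_5=27/50 ∈ [13/25, 29/50) → index 5
j=6: u_6=16/25 ∈ [29/50, 7/10) → index 6
j=7: u_7=37/50 ∈ [7/10, 43/50) → index 7
j=8: u_8=21/25 ∈ [7/10, 43/50) → index 7
j=9: u_9=47/50 ∈ [9/10, 1) → index 9

1 2 3 3 4 5 6 7 7 9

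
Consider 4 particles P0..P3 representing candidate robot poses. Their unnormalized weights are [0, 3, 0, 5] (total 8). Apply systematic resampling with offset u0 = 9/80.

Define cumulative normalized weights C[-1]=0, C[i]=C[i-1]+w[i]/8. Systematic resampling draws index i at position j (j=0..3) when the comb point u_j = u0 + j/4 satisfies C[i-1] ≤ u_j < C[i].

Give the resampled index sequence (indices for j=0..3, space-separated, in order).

C = [0, 3/8, 3/8, 1]
j=0: u_0=9/80 ∈ [0, 3/8) → index 1
j=1: u_1=29/80 ∈ [0, 3/8) → index 1
j=2: u_2=49/80 ∈ [3/8, 1) → index 3
j=3: u_3=69/80 ∈ [3/8, 1) → index 3

1 1 3 3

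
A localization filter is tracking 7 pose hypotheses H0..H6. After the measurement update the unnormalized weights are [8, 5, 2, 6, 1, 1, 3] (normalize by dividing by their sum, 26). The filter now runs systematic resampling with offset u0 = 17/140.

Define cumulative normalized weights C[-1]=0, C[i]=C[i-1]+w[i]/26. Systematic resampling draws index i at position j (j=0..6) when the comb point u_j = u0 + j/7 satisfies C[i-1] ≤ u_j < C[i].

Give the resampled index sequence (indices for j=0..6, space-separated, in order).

0 0 1 2 3 4 6

C = [4/13, 1/2, 15/26, 21/26, 11/13, 23/26, 1]
j=0: u_0=17/140 ∈ [0, 4/13) → index 0
j=1: u_1=37/140 ∈ [0, 4/13) → index 0
j=2: u_2=57/140 ∈ [4/13, 1/2) → index 1
j=3: u_3=11/20 ∈ [1/2, 15/26) → index 2
j=4: u_4=97/140 ∈ [15/26, 21/26) → index 3
j=5: u_5=117/140 ∈ [21/26, 11/13) → index 4
j=6: u_6=137/140 ∈ [23/26, 1) → index 6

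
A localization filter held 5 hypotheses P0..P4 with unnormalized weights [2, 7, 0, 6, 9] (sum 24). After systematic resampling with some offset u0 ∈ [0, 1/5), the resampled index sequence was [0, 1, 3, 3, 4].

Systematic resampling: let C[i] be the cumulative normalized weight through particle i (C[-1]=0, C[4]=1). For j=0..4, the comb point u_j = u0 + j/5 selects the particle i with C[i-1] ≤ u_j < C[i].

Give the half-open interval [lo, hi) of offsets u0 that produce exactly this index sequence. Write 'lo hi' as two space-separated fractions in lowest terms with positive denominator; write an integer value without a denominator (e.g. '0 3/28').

C = [1/12, 3/8, 3/8, 5/8, 1]
j=0 picked index 0: u0 ∈ [0, 1/12)
j=1 picked index 1: u0 ∈ [-7/60, 7/40)
j=2 picked index 3: u0 ∈ [-1/40, 9/40)
j=3 picked index 3: u0 ∈ [-9/40, 1/40)
j=4 picked index 4: u0 ∈ [-7/40, 1/5)
intersection: [0, 1/40)

0 1/40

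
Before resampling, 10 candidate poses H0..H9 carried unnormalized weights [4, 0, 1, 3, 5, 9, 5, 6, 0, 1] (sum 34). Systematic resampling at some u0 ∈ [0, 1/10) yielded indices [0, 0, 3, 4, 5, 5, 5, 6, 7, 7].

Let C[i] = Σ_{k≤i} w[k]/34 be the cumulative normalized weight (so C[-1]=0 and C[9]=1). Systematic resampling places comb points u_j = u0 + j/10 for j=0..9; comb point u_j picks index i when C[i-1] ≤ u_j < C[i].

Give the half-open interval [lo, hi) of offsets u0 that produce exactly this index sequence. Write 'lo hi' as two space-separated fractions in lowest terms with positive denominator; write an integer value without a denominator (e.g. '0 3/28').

C = [2/17, 2/17, 5/34, 4/17, 13/34, 11/17, 27/34, 33/34, 33/34, 1]
j=0 picked index 0: u0 ∈ [0, 2/17)
j=1 picked index 0: u0 ∈ [-1/10, 3/170)
j=2 picked index 3: u0 ∈ [-9/170, 3/85)
j=3 picked index 4: u0 ∈ [-11/170, 7/85)
j=4 picked index 5: u0 ∈ [-3/170, 21/85)
j=5 picked index 5: u0 ∈ [-2/17, 5/34)
j=6 picked index 5: u0 ∈ [-37/170, 4/85)
j=7 picked index 6: u0 ∈ [-9/170, 8/85)
j=8 picked index 7: u0 ∈ [-1/170, 29/170)
j=9 picked index 7: u0 ∈ [-9/85, 6/85)
intersection: [0, 3/170)

0 3/170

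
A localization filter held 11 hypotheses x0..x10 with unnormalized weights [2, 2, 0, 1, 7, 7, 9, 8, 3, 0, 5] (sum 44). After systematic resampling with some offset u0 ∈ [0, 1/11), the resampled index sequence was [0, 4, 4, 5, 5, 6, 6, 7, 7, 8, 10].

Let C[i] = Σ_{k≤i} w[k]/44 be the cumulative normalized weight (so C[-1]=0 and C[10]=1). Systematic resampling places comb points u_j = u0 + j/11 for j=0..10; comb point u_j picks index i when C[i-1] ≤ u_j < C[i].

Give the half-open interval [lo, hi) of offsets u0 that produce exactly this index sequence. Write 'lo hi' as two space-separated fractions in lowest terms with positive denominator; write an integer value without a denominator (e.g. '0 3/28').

C = [1/22, 1/11, 1/11, 5/44, 3/11, 19/44, 7/11, 9/11, 39/44, 39/44, 1]
j=0 picked index 0: u0 ∈ [0, 1/22)
j=1 picked index 4: u0 ∈ [1/44, 2/11)
j=2 picked index 4: u0 ∈ [-3/44, 1/11)
j=3 picked index 5: u0 ∈ [0, 7/44)
j=4 picked index 5: u0 ∈ [-1/11, 3/44)
j=5 picked index 6: u0 ∈ [-1/44, 2/11)
j=6 picked index 6: u0 ∈ [-5/44, 1/11)
j=7 picked index 7: u0 ∈ [0, 2/11)
j=8 picked index 7: u0 ∈ [-1/11, 1/11)
j=9 picked index 8: u0 ∈ [0, 3/44)
j=10 picked index 10: u0 ∈ [-1/44, 1/11)
intersection: [1/44, 1/22)

1/44 1/22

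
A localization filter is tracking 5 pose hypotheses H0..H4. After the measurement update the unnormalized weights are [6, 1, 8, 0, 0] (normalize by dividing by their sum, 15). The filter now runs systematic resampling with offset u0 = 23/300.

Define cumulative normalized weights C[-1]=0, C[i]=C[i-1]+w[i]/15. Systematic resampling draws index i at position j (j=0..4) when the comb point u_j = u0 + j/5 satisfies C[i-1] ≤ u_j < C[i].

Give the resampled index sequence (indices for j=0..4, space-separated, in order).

0 0 2 2 2

C = [2/5, 7/15, 1, 1, 1]
j=0: u_0=23/300 ∈ [0, 2/5) → index 0
j=1: u_1=83/300 ∈ [0, 2/5) → index 0
j=2: u_2=143/300 ∈ [7/15, 1) → index 2
j=3: u_3=203/300 ∈ [7/15, 1) → index 2
j=4: u_4=263/300 ∈ [7/15, 1) → index 2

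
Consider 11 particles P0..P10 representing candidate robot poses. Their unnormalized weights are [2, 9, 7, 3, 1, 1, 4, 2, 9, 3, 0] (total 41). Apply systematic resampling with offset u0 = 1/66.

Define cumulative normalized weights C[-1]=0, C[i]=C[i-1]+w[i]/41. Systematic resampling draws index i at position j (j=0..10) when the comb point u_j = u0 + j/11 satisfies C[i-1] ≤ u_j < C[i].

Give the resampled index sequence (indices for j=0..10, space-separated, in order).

C = [2/41, 11/41, 18/41, 21/41, 22/41, 23/41, 27/41, 29/41, 38/41, 1, 1]
j=0: u_0=1/66 ∈ [0, 2/41) → index 0
j=1: u_1=7/66 ∈ [2/41, 11/41) → index 1
j=2: u_2=13/66 ∈ [2/41, 11/41) → index 1
j=3: u_3=19/66 ∈ [11/41, 18/41) → index 2
j=4: u_4=25/66 ∈ [11/41, 18/41) → index 2
j=5: u_5=31/66 ∈ [18/41, 21/41) → index 3
j=6: u_6=37/66 ∈ [22/41, 23/41) → index 5
j=7: u_7=43/66 ∈ [23/41, 27/41) → index 6
j=8: u_8=49/66 ∈ [29/41, 38/41) → index 8
j=9: u_9=5/6 ∈ [29/41, 38/41) → index 8
j=10: u_10=61/66 ∈ [29/41, 38/41) → index 8

0 1 1 2 2 3 5 6 8 8 8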